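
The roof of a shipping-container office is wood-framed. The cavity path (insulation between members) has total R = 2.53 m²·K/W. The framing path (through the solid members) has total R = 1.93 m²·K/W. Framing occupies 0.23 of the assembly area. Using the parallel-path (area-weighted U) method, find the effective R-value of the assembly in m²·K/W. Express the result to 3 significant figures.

U_eff = 0.77/2.53 + 0.23/1.93 = 0.3043 + 0.1192 = 0.4235
R_eff = 1/U_eff = 2.361 m²·K/W

2.36 m²·K/W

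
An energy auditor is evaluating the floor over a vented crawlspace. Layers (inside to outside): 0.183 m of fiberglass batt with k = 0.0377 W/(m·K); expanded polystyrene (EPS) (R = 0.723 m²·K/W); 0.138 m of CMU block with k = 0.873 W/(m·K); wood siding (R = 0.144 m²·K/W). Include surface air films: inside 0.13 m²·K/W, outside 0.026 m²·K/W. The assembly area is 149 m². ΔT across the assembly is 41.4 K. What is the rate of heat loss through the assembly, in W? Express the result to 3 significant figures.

0.183/0.0377 = 4.854
0.138/0.873 = 0.1581
R_total = 0.13 + 4.854 + 0.723 + 0.1581 + 0.144 + 0.026 = 6.035 m²·K/W
Q = A·ΔT/R = 149 × 41.4 / 6.035 = 1022 W

1020 W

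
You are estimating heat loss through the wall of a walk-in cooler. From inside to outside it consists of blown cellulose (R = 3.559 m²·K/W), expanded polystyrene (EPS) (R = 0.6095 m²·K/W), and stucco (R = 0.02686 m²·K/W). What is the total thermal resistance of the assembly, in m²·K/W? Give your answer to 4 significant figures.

R_total = 3.559 + 0.6095 + 0.02686 = 4.1954 m²·K/W

4.195 m²·K/W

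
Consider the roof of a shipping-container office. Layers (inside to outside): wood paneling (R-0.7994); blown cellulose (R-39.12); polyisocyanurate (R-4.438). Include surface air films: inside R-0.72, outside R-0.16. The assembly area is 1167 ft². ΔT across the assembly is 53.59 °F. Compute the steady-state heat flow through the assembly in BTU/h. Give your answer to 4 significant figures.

1382 BTU/h

R_total = 0.72 + 0.7994 + 39.12 + 4.438 + 0.16 = 45.237 ft²·°F·h/BTU
Q = A·ΔT/R = 1167 × 53.59 / 45.237 = 1382.5 BTU/h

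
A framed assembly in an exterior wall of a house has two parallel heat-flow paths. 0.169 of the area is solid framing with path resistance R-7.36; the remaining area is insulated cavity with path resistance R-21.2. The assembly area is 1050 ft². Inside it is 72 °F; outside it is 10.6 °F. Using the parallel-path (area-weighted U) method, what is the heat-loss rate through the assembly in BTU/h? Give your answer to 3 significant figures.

U_eff = 0.831/21.2 + 0.169/7.36 = 0.0392 + 0.02296 = 0.06216
R_eff = 1/U_eff = 16.09 ft²·°F·h/BTU
Q = 1050 × (72 − 10.6) / 16.09 = 4007 BTU/h

4010 BTU/h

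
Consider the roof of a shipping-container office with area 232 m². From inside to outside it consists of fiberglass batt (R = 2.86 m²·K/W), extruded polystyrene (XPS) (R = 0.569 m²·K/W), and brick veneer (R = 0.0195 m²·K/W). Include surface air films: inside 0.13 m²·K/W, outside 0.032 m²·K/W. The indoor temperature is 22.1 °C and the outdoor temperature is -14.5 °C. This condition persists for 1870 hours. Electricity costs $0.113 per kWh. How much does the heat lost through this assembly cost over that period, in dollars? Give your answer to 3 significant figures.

497 dollars

R_total = 0.13 + 2.86 + 0.569 + 0.0195 + 0.032 = 3.611 m²·K/W
Q = 232 × (22.1 − (-14.5)) / 3.611 = 2352 W
E = 2352 W × 1870 h / 1000 = 4398 kWh
Cost = 4398 × 0.113 = $497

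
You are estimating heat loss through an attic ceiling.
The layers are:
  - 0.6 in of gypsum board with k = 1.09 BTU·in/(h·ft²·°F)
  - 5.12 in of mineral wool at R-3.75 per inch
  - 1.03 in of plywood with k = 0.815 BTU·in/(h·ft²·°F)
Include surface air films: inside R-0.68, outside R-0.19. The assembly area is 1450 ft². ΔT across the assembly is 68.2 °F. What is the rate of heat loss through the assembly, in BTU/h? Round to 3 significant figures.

4520 BTU/h

0.6/1.09 = 0.5505
5.12 × 3.75 = 19.2
1.03/0.815 = 1.264
R_total = 0.68 + 0.5505 + 19.2 + 1.264 + 0.19 = 21.88 ft²·°F·h/BTU
Q = A·ΔT/R = 1450 × 68.2 / 21.88 = 4519 BTU/h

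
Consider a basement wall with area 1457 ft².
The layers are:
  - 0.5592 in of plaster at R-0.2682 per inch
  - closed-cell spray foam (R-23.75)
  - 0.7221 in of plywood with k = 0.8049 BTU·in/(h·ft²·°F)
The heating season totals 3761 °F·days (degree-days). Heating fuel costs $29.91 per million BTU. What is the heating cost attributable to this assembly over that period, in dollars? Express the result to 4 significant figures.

158.6 dollars

0.5592 × 0.2682 = 0.14998
0.7221/0.8049 = 0.89713
R_total = 0.14998 + 23.75 + 0.89713 = 24.797 ft²·°F·h/BTU
E = A × HDD × 24 / R = 1457 × 3761 × 24 / 24.797 = 5303600 BTU
Cost = 5303600/10⁶ × 29.91 = $158.63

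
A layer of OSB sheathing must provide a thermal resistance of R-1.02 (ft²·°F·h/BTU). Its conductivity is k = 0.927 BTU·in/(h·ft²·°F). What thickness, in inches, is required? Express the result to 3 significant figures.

L = R × k = 1.02 × 0.927 = 0.9455 in

0.946 in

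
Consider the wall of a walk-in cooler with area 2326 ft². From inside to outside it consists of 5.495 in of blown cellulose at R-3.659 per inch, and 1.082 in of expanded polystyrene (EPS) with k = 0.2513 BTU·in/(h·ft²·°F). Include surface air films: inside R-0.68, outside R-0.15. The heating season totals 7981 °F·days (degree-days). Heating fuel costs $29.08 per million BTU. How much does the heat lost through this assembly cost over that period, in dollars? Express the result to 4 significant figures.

5.495 × 3.659 = 20.106
1.082/0.2513 = 4.3056
R_total = 0.68 + 20.106 + 4.3056 + 0.15 = 25.242 ft²·°F·h/BTU
E = A × HDD × 24 / R = 2326 × 7981 × 24 / 25.242 = 17651000 BTU
Cost = 17651000/10⁶ × 29.08 = $513.28

513.3 dollars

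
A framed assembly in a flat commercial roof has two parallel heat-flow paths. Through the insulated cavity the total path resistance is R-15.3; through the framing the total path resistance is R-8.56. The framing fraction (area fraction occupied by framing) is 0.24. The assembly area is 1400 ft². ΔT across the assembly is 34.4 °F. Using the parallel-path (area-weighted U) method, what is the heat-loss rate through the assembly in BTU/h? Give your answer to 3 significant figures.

U_eff = 0.76/15.3 + 0.24/8.56 = 0.04967 + 0.02804 = 0.07771
R_eff = 1/U_eff = 12.87 ft²·°F·h/BTU
Q = 1400 × 34.4 / 12.87 = 3743 BTU/h

3740 BTU/h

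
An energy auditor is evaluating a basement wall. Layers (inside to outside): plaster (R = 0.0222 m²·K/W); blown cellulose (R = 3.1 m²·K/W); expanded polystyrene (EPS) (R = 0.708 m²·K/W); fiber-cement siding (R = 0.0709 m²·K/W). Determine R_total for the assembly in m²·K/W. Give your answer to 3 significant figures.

3.90 m²·K/W

R_total = 0.0222 + 3.1 + 0.708 + 0.0709 = 3.901 m²·K/W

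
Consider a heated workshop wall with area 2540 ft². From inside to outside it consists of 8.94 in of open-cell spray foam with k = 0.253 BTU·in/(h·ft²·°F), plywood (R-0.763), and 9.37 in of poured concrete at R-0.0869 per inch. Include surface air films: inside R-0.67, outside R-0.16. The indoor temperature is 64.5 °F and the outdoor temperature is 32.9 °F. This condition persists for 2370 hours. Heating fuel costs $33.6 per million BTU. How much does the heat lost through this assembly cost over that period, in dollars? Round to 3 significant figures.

169 dollars

8.94/0.253 = 35.34
9.37 × 0.0869 = 0.8143
R_total = 0.67 + 35.34 + 0.763 + 0.8143 + 0.16 = 37.74 ft²·°F·h/BTU
Q = 2540 × (64.5 − 32.9) / 37.74 = 2127 BTU/h
E = 2127 × 2370 = 5040000 BTU
Cost = 5040000/10⁶ × 33.6 = $169.3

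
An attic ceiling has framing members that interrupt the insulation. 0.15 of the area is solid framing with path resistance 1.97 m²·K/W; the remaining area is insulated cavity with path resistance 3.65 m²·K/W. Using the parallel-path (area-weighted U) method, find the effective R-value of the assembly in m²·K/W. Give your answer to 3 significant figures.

U_eff = 0.85/3.65 + 0.15/1.97 = 0.2329 + 0.07614 = 0.309
R_eff = 1/U_eff = 3.236 m²·K/W

3.24 m²·K/W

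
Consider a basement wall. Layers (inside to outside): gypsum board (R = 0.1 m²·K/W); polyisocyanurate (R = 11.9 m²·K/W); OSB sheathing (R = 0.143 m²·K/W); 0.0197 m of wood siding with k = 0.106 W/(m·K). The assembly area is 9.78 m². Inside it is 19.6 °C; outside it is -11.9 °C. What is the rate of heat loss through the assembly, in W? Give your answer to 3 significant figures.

25.0 W

0.0197/0.106 = 0.1858
R_total = 0.1 + 11.9 + 0.143 + 0.1858 = 12.33 m²·K/W
Q = A·ΔT/R = 9.78 × (19.6 − (-11.9)) / 12.33 = 24.99 W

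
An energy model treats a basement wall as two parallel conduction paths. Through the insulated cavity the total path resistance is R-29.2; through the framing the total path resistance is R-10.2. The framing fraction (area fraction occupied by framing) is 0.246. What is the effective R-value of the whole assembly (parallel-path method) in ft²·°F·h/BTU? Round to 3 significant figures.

U_eff = 0.754/29.2 + 0.246/10.2 = 0.02582 + 0.02412 = 0.04994
R_eff = 1/U_eff = 20.02 ft²·°F·h/BTU

20.0 ft²·°F·h/BTU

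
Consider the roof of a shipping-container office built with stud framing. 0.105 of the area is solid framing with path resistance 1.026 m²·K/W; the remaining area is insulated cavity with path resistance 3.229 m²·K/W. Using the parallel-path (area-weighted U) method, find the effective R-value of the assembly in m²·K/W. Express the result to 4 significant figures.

U_eff = 0.895/3.229 + 0.105/1.026 = 0.27718 + 0.10234 = 0.37951
R_eff = 1/U_eff = 2.6349 m²·K/W

2.635 m²·K/W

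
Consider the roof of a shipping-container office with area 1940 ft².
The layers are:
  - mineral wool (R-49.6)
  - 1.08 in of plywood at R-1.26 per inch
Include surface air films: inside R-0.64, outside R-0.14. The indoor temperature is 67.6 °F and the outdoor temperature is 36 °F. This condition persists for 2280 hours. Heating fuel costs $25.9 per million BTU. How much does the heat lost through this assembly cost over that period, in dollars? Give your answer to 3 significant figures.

70.0 dollars

1.08 × 1.26 = 1.361
R_total = 0.64 + 49.6 + 1.361 + 0.14 = 51.74 ft²·°F·h/BTU
Q = 1940 × (67.6 − 36) / 51.74 = 1185 BTU/h
E = 1185 × 2280 = 2701000 BTU
Cost = 2701000/10⁶ × 25.9 = $69.97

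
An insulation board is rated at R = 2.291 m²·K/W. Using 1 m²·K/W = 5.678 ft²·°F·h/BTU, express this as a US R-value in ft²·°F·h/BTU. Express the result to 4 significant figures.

R_US = 2.291 × 5.678 = 13.008

13.01 ft²·°F·h/BTU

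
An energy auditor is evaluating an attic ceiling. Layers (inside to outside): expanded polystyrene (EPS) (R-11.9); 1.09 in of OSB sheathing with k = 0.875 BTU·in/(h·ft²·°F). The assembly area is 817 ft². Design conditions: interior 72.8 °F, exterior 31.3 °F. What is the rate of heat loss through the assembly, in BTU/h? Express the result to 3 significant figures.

1.09/0.875 = 1.246
R_total = 11.9 + 1.246 = 13.15 ft²·°F·h/BTU
Q = A·ΔT/R = 817 × (72.8 − 31.3) / 13.15 = 2579 BTU/h

2580 BTU/h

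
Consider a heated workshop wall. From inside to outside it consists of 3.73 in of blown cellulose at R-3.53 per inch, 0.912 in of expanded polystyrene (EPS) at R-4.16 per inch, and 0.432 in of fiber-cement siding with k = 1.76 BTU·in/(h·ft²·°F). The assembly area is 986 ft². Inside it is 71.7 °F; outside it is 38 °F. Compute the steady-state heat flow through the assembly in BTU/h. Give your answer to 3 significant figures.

3.73 × 3.53 = 13.17
0.912 × 4.16 = 3.794
0.432/1.76 = 0.2455
R_total = 13.17 + 3.794 + 0.2455 = 17.21 ft²·°F·h/BTU
Q = A·ΔT/R = 986 × (71.7 − 38) / 17.21 = 1931 BTU/h

1930 BTU/h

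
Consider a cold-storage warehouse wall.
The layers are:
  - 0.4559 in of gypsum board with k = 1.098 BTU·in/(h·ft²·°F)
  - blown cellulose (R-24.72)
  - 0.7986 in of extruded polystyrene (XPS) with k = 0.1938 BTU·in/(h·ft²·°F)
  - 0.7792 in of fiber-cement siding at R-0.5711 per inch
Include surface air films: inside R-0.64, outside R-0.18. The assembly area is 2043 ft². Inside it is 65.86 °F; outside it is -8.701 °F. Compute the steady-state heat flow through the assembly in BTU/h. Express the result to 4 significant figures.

0.4559/1.098 = 0.41521
0.7986/0.1938 = 4.1207
0.7792 × 0.5711 = 0.445
R_total = 0.64 + 0.41521 + 24.72 + 4.1207 + 0.445 + 0.18 = 30.521 ft²·°F·h/BTU
Q = A·ΔT/R = 2043 × (65.86 − (-8.701)) / 30.521 = 4990.9 BTU/h

4991 BTU/h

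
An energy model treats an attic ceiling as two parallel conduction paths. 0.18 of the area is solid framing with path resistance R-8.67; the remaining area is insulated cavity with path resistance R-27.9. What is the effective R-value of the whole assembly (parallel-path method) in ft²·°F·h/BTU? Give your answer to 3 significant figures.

19.9 ft²·°F·h/BTU

U_eff = 0.82/27.9 + 0.18/8.67 = 0.02939 + 0.02076 = 0.05015
R_eff = 1/U_eff = 19.94 ft²·°F·h/BTU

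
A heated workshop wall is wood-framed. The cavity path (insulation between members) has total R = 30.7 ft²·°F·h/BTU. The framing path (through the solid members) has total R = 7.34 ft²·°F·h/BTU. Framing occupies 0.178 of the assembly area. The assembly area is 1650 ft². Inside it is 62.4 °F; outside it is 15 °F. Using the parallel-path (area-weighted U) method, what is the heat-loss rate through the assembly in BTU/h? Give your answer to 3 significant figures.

U_eff = 0.822/30.7 + 0.178/7.34 = 0.02678 + 0.02425 = 0.05103
R_eff = 1/U_eff = 19.6 ft²·°F·h/BTU
Q = 1650 × (62.4 − 15) / 19.6 = 3991 BTU/h

3990 BTU/h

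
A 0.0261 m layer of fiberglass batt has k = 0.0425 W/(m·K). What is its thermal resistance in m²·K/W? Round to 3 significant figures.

0.614 m²·K/W

R = L/k = 0.0261/0.0425 = 0.6141 m²·K/W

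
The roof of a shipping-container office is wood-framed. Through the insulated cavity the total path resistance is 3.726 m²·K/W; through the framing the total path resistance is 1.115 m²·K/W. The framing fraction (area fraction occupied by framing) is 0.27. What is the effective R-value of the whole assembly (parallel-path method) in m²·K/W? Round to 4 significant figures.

U_eff = 0.73/3.726 + 0.27/1.115 = 0.19592 + 0.24215 = 0.43807
R_eff = 1/U_eff = 2.2827 m²·K/W

2.283 m²·K/W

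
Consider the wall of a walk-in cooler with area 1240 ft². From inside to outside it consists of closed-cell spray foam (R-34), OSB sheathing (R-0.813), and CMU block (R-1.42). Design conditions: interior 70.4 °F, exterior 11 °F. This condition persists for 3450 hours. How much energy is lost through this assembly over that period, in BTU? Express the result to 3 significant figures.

7010000 BTU

R_total = 34 + 0.813 + 1.42 = 36.23 ft²·°F·h/BTU
Q = 1240 × (70.4 − 11) / 36.23 = 2033 BTU/h
E = 2033 × 3450 = 7013000 BTU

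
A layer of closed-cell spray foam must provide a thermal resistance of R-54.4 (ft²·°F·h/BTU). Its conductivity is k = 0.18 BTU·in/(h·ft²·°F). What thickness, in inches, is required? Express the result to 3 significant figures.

L = R × k = 54.4 × 0.18 = 9.792 in

9.79 in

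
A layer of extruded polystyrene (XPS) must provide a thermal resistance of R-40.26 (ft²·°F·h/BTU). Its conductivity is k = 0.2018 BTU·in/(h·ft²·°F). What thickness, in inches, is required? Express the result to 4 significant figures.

8.124 in

L = R × k = 40.26 × 0.2018 = 8.1245 in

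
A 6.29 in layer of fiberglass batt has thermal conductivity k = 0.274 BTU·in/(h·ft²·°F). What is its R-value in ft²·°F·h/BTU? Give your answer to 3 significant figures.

R = L/k = 6.29/0.274 = 22.96 ft²·°F·h/BTU

23.0 ft²·°F·h/BTU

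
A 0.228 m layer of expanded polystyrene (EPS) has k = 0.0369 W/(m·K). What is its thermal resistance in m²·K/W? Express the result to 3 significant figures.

R = L/k = 0.228/0.0369 = 6.179 m²·K/W

6.18 m²·K/W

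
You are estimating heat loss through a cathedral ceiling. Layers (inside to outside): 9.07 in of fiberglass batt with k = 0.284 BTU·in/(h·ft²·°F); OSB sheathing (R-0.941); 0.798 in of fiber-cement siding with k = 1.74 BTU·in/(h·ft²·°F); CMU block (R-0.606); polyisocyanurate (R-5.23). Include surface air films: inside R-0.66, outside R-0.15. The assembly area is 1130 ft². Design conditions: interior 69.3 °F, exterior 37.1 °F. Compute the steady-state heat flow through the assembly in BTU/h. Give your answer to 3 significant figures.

910 BTU/h

9.07/0.284 = 31.94
0.798/1.74 = 0.4586
R_total = 0.66 + 31.94 + 0.941 + 0.4586 + 0.606 + 5.23 + 0.15 = 39.98 ft²·°F·h/BTU
Q = A·ΔT/R = 1130 × (69.3 − 37.1) / 39.98 = 910.1 BTU/h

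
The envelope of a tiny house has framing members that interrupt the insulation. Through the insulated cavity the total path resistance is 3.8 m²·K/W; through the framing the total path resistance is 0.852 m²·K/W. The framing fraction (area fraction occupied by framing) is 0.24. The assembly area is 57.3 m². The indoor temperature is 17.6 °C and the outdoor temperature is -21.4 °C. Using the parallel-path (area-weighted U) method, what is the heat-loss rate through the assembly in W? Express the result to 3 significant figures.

1080 W

U_eff = 0.76/3.8 + 0.24/0.852 = 0.2 + 0.2817 = 0.4817
R_eff = 1/U_eff = 2.076 m²·K/W
Q = 57.3 × (17.6 − (-21.4)) / 2.076 = 1076 W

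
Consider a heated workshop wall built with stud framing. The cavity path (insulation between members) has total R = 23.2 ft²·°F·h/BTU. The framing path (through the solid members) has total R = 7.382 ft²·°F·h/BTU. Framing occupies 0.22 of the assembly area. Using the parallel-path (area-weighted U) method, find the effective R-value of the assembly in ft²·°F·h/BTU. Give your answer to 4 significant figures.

U_eff = 0.78/23.2 + 0.22/7.382 = 0.033621 + 0.029802 = 0.063423
R_eff = 1/U_eff = 15.767 ft²·°F·h/BTU

15.77 ft²·°F·h/BTU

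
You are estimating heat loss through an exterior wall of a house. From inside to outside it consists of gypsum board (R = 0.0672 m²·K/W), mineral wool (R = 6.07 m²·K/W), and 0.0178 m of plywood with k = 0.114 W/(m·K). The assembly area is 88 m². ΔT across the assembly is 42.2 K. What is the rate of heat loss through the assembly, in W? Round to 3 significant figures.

0.0178/0.114 = 0.1561
R_total = 0.0672 + 6.07 + 0.1561 = 6.293 m²·K/W
Q = A·ΔT/R = 88 × 42.2 / 6.293 = 590.1 W

590 W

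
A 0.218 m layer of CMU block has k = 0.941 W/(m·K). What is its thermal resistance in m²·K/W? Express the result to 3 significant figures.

0.232 m²·K/W

R = L/k = 0.218/0.941 = 0.2317 m²·K/W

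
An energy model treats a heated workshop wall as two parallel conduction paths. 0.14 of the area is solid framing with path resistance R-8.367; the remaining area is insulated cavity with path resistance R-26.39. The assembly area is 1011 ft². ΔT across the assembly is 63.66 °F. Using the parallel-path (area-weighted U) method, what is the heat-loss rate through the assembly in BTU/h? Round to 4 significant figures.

3174 BTU/h

U_eff = 0.86/26.39 + 0.14/8.367 = 0.032588 + 0.016732 = 0.049321
R_eff = 1/U_eff = 20.276 ft²·°F·h/BTU
Q = 1011 × 63.66 / 20.276 = 3174.3 BTU/h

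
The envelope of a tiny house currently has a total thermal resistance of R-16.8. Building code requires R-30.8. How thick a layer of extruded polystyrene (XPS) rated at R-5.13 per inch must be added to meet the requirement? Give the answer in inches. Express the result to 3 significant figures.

ΔR = 30.8 − 16.8 = 14 ft²·°F·h/BTU
L = ΔR / (R/in) = 14/5.13 = 2.729 in

2.73 in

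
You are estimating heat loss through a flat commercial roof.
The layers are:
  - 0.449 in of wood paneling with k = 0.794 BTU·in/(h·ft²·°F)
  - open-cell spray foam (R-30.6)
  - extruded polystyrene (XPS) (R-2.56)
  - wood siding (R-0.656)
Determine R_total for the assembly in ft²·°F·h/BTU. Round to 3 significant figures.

0.449/0.794 = 0.5655
R_total = 0.5655 + 30.6 + 2.56 + 0.656 = 34.38 ft²·°F·h/BTU

34.4 ft²·°F·h/BTU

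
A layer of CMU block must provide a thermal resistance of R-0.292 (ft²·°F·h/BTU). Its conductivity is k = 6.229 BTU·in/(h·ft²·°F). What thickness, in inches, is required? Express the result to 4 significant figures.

L = R × k = 0.292 × 6.229 = 1.8189 in

1.819 in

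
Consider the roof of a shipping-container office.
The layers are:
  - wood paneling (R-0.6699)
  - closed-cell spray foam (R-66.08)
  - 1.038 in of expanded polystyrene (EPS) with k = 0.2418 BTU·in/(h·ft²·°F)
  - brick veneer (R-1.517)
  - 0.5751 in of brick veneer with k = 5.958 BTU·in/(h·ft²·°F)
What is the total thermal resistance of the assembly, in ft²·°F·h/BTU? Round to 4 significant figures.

1.038/0.2418 = 4.2928
0.5751/5.958 = 0.096526
R_total = 0.6699 + 66.08 + 4.2928 + 1.517 + 0.096526 = 72.656 ft²·°F·h/BTU

72.66 ft²·°F·h/BTU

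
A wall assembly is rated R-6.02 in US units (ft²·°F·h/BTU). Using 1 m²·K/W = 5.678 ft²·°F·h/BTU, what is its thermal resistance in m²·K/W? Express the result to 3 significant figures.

1.06 m²·K/W

R_SI = 6.02/5.678 = 1.06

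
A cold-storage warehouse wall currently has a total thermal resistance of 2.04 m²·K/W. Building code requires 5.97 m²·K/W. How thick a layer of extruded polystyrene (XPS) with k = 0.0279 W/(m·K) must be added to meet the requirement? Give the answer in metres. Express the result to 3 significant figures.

ΔR = 5.97 − 2.04 = 3.93 m²·K/W
L = ΔR × k = 3.93 × 0.0279 = 0.1096 m

0.110 m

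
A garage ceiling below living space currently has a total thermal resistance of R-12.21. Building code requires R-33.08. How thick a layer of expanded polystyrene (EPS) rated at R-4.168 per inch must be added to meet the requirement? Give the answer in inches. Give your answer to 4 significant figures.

5.007 in

ΔR = 33.08 − 12.21 = 20.87 ft²·°F·h/BTU
L = ΔR / (R/in) = 20.87/4.168 = 5.0072 in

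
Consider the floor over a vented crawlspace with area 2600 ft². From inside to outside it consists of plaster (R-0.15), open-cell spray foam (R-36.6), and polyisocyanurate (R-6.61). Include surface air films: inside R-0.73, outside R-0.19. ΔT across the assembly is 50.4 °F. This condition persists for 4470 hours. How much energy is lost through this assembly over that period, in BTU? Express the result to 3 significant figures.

13200000 BTU

R_total = 0.73 + 0.15 + 36.6 + 6.61 + 0.19 = 44.28 ft²·°F·h/BTU
Q = 2600 × 50.4 / 44.28 = 2959 BTU/h
E = 2959 × 4470 = 13230000 BTU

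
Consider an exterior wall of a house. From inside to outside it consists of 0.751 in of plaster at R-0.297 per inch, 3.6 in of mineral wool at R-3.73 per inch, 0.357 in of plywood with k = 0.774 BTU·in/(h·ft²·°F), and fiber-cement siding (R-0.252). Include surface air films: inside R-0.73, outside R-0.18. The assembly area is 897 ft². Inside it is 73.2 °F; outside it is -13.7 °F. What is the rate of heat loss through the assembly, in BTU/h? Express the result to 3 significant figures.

5100 BTU/h

0.751 × 0.297 = 0.223
3.6 × 3.73 = 13.43
0.357/0.774 = 0.4612
R_total = 0.73 + 0.223 + 13.43 + 0.4612 + 0.252 + 0.18 = 15.27 ft²·°F·h/BTU
Q = A·ΔT/R = 897 × (73.2 − (-13.7)) / 15.27 = 5103 BTU/h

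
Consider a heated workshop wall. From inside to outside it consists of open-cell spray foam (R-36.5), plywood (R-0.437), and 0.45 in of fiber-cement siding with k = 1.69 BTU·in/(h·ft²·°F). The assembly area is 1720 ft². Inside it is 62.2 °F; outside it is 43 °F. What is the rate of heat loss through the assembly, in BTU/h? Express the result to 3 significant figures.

0.45/1.69 = 0.2663
R_total = 36.5 + 0.437 + 0.2663 = 37.2 ft²·°F·h/BTU
Q = A·ΔT/R = 1720 × (62.2 − 43) / 37.2 = 887.7 BTU/h

888 BTU/h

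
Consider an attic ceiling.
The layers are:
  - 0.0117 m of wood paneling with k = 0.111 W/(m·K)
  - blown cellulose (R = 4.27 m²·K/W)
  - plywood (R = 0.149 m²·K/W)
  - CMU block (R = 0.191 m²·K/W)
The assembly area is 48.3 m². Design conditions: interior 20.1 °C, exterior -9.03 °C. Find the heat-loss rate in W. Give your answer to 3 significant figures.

0.0117/0.111 = 0.1054
R_total = 0.1054 + 4.27 + 0.149 + 0.191 = 4.715 m²·K/W
Q = A·ΔT/R = 48.3 × (20.1 − (-9.03)) / 4.715 = 298.4 W

298 W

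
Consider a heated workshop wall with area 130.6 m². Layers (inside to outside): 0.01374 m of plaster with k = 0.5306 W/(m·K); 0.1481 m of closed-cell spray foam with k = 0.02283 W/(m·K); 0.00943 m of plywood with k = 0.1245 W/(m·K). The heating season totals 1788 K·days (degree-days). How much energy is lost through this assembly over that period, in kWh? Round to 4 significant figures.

850.6 kWh

0.01374/0.5306 = 0.025895
0.1481/0.02283 = 6.4871
0.00943/0.1245 = 0.075743
R_total = 0.025895 + 6.4871 + 0.075743 = 6.5887 m²·K/W
E = A × HDD × 24 / R / 1000 = 130.6 × 1788 × 24 / 6.5887 / 1000 = 850.59 kWh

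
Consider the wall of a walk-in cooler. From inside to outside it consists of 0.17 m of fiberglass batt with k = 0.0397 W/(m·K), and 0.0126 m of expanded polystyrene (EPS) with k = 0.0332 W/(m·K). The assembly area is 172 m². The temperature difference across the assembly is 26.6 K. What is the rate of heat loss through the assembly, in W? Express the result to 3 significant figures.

981 W

0.17/0.0397 = 4.282
0.0126/0.0332 = 0.3795
R_total = 4.282 + 0.3795 = 4.662 m²·K/W
Q = A·ΔT/R = 172 × 26.6 / 4.662 = 981.5 W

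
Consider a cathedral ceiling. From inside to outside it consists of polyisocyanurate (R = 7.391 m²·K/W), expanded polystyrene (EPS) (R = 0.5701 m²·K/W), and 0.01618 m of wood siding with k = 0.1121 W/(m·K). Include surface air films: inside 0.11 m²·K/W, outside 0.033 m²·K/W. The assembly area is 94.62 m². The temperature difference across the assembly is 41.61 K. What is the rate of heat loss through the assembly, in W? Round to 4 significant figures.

0.01618/0.1121 = 0.14434
R_total = 0.11 + 7.391 + 0.5701 + 0.14434 + 0.033 = 8.2484 m²·K/W
Q = A·ΔT/R = 94.62 × 41.61 / 8.2484 = 477.32 W

477.3 W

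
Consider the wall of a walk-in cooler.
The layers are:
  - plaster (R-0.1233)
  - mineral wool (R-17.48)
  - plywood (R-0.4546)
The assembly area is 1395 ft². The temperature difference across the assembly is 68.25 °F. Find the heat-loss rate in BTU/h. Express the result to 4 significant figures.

R_total = 0.1233 + 17.48 + 0.4546 = 18.058 ft²·°F·h/BTU
Q = A·ΔT/R = 1395 × 68.25 / 18.058 = 5272.4 BTU/h

5272 BTU/h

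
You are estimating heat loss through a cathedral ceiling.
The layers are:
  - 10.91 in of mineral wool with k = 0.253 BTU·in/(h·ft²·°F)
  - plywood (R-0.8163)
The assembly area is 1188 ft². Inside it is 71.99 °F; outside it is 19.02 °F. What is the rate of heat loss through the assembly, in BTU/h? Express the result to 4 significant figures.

10.91/0.253 = 43.123
R_total = 43.123 + 0.8163 = 43.939 ft²·°F·h/BTU
Q = A·ΔT/R = 1188 × (71.99 − 19.02) / 43.939 = 1432.2 BTU/h

1432 BTU/h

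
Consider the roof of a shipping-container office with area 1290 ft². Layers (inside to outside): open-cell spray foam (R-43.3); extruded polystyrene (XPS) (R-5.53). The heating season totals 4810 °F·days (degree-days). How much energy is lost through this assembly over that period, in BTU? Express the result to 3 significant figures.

R_total = 43.3 + 5.53 = 48.83 ft²·°F·h/BTU
E = A × HDD × 24 / R = 1290 × 4810 × 24 / 48.83 = 3050000 BTU

3050000 BTU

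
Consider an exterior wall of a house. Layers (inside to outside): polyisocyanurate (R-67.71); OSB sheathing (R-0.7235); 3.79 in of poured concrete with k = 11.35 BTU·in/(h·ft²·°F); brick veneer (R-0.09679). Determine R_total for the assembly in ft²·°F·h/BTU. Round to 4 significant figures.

68.86 ft²·°F·h/BTU

3.79/11.35 = 0.33392
R_total = 67.71 + 0.7235 + 0.33392 + 0.09679 = 68.864 ft²·°F·h/BTU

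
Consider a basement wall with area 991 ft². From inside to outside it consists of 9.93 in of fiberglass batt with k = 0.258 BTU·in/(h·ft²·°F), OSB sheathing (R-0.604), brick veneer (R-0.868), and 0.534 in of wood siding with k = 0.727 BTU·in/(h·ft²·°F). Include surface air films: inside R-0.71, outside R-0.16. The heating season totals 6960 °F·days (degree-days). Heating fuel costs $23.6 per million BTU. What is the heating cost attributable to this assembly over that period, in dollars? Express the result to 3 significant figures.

94.0 dollars

9.93/0.258 = 38.49
0.534/0.727 = 0.7345
R_total = 0.71 + 38.49 + 0.604 + 0.868 + 0.7345 + 0.16 = 41.56 ft²·°F·h/BTU
E = A × HDD × 24 / R = 991 × 6960 × 24 / 41.56 = 3983000 BTU
Cost = 3983000/10⁶ × 23.6 = $93.99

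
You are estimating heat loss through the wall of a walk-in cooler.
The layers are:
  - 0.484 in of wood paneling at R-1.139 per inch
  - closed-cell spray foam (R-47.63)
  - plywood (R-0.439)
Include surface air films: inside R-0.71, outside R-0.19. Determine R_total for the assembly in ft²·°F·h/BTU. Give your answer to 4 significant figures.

49.52 ft²·°F·h/BTU

0.484 × 1.139 = 0.55128
R_total = 0.71 + 0.55128 + 47.63 + 0.439 + 0.19 = 49.52 ft²·°F·h/BTU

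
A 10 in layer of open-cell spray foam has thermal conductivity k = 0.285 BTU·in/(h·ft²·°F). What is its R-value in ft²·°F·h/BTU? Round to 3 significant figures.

R = L/k = 10/0.285 = 35.09 ft²·°F·h/BTU

35.1 ft²·°F·h/BTU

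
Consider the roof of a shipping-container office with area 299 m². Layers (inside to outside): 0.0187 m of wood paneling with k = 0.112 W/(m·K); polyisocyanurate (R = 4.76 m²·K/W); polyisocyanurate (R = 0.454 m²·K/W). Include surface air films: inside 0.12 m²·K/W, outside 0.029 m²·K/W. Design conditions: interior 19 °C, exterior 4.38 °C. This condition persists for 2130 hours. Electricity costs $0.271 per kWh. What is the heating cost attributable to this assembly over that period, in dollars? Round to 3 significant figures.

456 dollars

0.0187/0.112 = 0.167
R_total = 0.12 + 0.167 + 4.76 + 0.454 + 0.029 = 5.53 m²·K/W
Q = 299 × (19 − 4.38) / 5.53 = 790.5 W
E = 790.5 W × 2130 h / 1000 = 1684 kWh
Cost = 1684 × 0.271 = $456.3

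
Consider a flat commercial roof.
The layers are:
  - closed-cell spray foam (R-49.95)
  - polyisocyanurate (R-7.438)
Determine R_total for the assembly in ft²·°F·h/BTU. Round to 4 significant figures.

57.39 ft²·°F·h/BTU

R_total = 49.95 + 7.438 = 57.388 ft²·°F·h/BTU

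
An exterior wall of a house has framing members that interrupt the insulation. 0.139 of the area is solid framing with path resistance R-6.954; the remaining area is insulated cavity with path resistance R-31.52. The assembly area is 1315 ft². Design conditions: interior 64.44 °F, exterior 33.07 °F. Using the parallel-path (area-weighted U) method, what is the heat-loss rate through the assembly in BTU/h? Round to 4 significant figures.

1951 BTU/h

U_eff = 0.861/31.52 + 0.139/6.954 = 0.027316 + 0.019988 = 0.047304
R_eff = 1/U_eff = 21.14 ft²·°F·h/BTU
Q = 1315 × (64.44 − 33.07) / 21.14 = 1951.4 BTU/h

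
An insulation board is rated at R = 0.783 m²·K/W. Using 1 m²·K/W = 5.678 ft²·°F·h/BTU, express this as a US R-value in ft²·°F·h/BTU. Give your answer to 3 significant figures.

4.45 ft²·°F·h/BTU

R_US = 0.783 × 5.678 = 4.446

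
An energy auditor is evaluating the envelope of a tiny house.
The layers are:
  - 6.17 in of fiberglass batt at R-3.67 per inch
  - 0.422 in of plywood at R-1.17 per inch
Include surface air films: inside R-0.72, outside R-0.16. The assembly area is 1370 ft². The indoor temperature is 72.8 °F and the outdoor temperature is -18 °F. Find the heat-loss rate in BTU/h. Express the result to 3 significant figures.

6.17 × 3.67 = 22.64
0.422 × 1.17 = 0.4937
R_total = 0.72 + 22.64 + 0.4937 + 0.16 = 24.02 ft²·°F·h/BTU
Q = A·ΔT/R = 1370 × (72.8 − (-18)) / 24.02 = 5179 BTU/h

5180 BTU/h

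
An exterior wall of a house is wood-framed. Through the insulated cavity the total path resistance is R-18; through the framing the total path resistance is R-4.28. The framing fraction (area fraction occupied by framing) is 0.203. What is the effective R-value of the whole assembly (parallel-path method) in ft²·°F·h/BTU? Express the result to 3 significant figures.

U_eff = 0.797/18 + 0.203/4.28 = 0.04428 + 0.04743 = 0.09171
R_eff = 1/U_eff = 10.9 ft²·°F·h/BTU

10.9 ft²·°F·h/BTU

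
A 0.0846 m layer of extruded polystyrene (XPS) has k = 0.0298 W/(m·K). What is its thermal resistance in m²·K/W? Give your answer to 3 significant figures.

2.84 m²·K/W

R = L/k = 0.0846/0.0298 = 2.839 m²·K/W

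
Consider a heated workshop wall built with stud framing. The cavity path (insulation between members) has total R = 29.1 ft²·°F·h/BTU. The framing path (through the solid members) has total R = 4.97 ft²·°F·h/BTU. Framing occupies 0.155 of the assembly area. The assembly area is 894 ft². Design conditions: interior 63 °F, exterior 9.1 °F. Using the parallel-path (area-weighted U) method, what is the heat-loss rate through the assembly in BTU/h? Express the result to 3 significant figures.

2900 BTU/h

U_eff = 0.845/29.1 + 0.155/4.97 = 0.02904 + 0.03119 = 0.06022
R_eff = 1/U_eff = 16.6 ft²·°F·h/BTU
Q = 894 × (63 − 9.1) / 16.6 = 2902 BTU/h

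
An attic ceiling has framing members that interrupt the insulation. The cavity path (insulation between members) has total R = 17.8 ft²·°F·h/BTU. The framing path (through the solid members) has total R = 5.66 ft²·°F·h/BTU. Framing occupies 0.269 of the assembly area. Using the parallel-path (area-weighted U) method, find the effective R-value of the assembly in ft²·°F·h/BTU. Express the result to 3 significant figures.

U_eff = 0.731/17.8 + 0.269/5.66 = 0.04107 + 0.04753 = 0.08859
R_eff = 1/U_eff = 11.29 ft²·°F·h/BTU

11.3 ft²·°F·h/BTU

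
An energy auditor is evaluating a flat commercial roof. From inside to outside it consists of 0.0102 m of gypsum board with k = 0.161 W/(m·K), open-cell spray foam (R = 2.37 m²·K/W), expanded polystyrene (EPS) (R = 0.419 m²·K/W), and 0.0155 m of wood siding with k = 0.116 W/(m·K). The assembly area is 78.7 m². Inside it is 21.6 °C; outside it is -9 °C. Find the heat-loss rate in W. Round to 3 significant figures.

807 W

0.0102/0.161 = 0.06335
0.0155/0.116 = 0.1336
R_total = 0.06335 + 2.37 + 0.419 + 0.1336 = 2.986 m²·K/W
Q = A·ΔT/R = 78.7 × (21.6 − (-9)) / 2.986 = 806.5 W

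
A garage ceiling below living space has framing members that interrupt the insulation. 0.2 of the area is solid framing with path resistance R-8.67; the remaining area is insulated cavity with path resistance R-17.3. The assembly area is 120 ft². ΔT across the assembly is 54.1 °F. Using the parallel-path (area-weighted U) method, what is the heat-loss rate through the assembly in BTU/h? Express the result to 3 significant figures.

450 BTU/h

U_eff = 0.8/17.3 + 0.2/8.67 = 0.04624 + 0.02307 = 0.06931
R_eff = 1/U_eff = 14.43 ft²·°F·h/BTU
Q = 120 × 54.1 / 14.43 = 450 BTU/h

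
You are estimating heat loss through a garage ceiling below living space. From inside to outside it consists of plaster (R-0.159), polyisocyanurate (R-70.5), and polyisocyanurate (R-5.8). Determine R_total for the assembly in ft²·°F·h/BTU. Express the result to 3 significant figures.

76.5 ft²·°F·h/BTU

R_total = 0.159 + 70.5 + 5.8 = 76.46 ft²·°F·h/BTU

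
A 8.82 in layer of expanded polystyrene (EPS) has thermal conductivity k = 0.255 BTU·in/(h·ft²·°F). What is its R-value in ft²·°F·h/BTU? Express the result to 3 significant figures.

34.6 ft²·°F·h/BTU

R = L/k = 8.82/0.255 = 34.59 ft²·°F·h/BTU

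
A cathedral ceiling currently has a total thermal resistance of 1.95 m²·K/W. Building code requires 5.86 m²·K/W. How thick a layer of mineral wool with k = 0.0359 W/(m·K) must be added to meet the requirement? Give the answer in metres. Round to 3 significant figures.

0.140 m

ΔR = 5.86 − 1.95 = 3.91 m²·K/W
L = ΔR × k = 3.91 × 0.0359 = 0.1404 m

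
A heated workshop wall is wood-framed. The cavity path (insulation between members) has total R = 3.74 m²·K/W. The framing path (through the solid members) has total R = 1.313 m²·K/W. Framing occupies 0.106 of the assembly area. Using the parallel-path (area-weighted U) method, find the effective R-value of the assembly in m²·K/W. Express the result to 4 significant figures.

3.127 m²·K/W

U_eff = 0.894/3.74 + 0.106/1.313 = 0.23904 + 0.080731 = 0.31977
R_eff = 1/U_eff = 3.1273 m²·K/W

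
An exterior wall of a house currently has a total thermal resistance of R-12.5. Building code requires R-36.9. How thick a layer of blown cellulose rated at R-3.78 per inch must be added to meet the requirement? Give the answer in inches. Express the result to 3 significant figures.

6.46 in

ΔR = 36.9 − 12.5 = 24.4 ft²·°F·h/BTU
L = ΔR / (R/in) = 24.4/3.78 = 6.455 in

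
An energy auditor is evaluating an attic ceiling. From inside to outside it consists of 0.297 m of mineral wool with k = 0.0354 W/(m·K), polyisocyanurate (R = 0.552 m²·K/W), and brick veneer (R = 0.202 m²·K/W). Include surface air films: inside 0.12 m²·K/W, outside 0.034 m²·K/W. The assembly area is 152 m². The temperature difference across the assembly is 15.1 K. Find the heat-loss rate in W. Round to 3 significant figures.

247 W

0.297/0.0354 = 8.39
R_total = 0.12 + 8.39 + 0.552 + 0.202 + 0.034 = 9.298 m²·K/W
Q = A·ΔT/R = 152 × 15.1 / 9.298 = 246.9 W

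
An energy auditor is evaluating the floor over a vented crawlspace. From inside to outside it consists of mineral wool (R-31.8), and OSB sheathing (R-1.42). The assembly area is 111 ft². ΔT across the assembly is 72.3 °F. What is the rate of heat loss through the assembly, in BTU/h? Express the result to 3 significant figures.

R_total = 31.8 + 1.42 = 33.22 ft²·°F·h/BTU
Q = A·ΔT/R = 111 × 72.3 / 33.22 = 241.6 BTU/h

242 BTU/h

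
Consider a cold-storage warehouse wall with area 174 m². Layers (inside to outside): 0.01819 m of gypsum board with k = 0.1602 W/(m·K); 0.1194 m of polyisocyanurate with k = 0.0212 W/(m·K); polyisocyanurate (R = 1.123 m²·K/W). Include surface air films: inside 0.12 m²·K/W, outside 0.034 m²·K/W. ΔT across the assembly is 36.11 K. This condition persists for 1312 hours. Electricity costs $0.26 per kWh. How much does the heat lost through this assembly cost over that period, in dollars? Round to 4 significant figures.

305.2 dollars

0.01819/0.1602 = 0.11355
0.1194/0.0212 = 5.6321
R_total = 0.12 + 0.11355 + 5.6321 + 1.123 + 0.034 = 7.0226 m²·K/W
Q = 174 × 36.11 / 7.0226 = 894.7 W
E = 894.7 W × 1312 h / 1000 = 1173.8 kWh
Cost = 1173.8 × 0.26 = $305.2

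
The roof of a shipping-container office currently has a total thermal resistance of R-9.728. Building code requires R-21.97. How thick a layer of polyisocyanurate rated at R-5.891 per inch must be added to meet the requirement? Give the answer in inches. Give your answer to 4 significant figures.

ΔR = 21.97 − 9.728 = 12.242 ft²·°F·h/BTU
L = ΔR / (R/in) = 12.242/5.891 = 2.0781 in

2.078 in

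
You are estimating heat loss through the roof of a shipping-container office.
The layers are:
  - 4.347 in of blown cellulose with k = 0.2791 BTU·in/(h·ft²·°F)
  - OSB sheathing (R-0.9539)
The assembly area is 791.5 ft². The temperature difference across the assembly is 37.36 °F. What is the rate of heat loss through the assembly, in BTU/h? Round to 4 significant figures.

4.347/0.2791 = 15.575
R_total = 15.575 + 0.9539 = 16.529 ft²·°F·h/BTU
Q = A·ΔT/R = 791.5 × 37.36 / 16.529 = 1789 BTU/h

1789 BTU/h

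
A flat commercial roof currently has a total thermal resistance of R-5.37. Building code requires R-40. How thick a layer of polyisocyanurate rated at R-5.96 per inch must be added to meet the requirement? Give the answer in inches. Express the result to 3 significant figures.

5.81 in

ΔR = 40 − 5.37 = 34.63 ft²·°F·h/BTU
L = ΔR / (R/in) = 34.63/5.96 = 5.81 in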